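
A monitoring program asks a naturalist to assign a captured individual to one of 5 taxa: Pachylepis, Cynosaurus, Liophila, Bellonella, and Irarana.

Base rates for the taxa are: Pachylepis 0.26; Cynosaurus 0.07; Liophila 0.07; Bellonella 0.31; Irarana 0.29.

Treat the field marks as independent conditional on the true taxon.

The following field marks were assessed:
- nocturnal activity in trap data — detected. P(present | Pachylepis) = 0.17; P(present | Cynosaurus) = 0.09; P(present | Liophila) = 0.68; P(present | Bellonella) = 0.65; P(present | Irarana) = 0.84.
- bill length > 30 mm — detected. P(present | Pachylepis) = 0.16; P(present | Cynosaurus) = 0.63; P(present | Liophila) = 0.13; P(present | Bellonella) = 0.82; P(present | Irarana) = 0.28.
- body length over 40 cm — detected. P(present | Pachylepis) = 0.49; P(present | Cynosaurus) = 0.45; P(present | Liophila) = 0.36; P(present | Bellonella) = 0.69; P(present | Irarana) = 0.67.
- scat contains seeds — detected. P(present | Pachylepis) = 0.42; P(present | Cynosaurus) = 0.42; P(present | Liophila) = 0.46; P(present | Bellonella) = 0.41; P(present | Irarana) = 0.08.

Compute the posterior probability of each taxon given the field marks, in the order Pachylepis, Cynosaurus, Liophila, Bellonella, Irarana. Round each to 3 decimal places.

0.027, 0.014, 0.019, 0.872, 0.068

Multiply each prior by the joint likelihood of the field mark pattern:
  Pachylepis: 0.26 × 0.17 × 0.16 × 0.49 × 0.42 = 0.0014554
  Cynosaurus: 0.07 × 0.09 × 0.63 × 0.45 × 0.42 = 0.00075014
  Liophila: 0.07 × 0.68 × 0.13 × 0.36 × 0.46 = 0.0010247
  Bellonella: 0.31 × 0.65 × 0.82 × 0.69 × 0.41 = 0.046744
  Irarana: 0.29 × 0.84 × 0.28 × 0.67 × 0.08 = 0.0036559
Marginal likelihood of the evidence = 0.05363.
P(Pachylepis | evidence) = 0.0014554 / 0.05363 ≈ 0.027
P(Cynosaurus | evidence) = 0.00075014 / 0.05363 ≈ 0.014
P(Liophila | evidence) = 0.0010247 / 0.05363 ≈ 0.019
P(Bellonella | evidence) = 0.046744 / 0.05363 ≈ 0.872
P(Irarana | evidence) = 0.0036559 / 0.05363 ≈ 0.068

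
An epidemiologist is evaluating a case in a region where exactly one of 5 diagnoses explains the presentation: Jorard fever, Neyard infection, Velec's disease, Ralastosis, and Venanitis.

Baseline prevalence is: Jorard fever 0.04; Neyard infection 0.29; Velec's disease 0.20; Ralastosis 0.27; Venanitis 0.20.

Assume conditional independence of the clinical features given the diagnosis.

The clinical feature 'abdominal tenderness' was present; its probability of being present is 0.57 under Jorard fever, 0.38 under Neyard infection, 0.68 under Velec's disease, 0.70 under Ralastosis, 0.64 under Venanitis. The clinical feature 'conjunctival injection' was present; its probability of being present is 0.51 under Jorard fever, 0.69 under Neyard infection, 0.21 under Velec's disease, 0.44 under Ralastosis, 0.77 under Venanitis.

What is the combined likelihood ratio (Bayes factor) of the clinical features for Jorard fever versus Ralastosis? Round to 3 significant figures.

0.944

Take the product of per-clinical feature likelihoods under each hypothesis, then divide.
  Jorard fever: 0.57 × 0.51 = 0.2907
  Ralastosis: 0.70 × 0.44 = 0.308
Bayes factor = 0.2907 / 0.308 ≈ 0.944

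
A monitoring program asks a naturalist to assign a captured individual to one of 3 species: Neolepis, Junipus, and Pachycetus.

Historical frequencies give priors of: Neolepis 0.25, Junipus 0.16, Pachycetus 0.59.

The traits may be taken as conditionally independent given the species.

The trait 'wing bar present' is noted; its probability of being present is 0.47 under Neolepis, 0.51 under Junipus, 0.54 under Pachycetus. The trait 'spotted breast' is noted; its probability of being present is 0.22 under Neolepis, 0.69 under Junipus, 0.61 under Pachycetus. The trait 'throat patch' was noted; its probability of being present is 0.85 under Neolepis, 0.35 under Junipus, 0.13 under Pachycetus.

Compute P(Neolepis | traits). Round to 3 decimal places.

Multiply each prior by the joint likelihood of the trait pattern:
  Neolepis: 0.25 × 0.47 × 0.22 × 0.85 = 0.021972
  Junipus: 0.16 × 0.51 × 0.69 × 0.35 = 0.019706
  Pachycetus: 0.59 × 0.54 × 0.61 × 0.13 = 0.025265
Normalizing constant Z = 0.021972 + 0.019706 + 0.025265 = 0.066944.
P(Neolepis | evidence) = 0.021972 / 0.066944 ≈ 0.328.

0.328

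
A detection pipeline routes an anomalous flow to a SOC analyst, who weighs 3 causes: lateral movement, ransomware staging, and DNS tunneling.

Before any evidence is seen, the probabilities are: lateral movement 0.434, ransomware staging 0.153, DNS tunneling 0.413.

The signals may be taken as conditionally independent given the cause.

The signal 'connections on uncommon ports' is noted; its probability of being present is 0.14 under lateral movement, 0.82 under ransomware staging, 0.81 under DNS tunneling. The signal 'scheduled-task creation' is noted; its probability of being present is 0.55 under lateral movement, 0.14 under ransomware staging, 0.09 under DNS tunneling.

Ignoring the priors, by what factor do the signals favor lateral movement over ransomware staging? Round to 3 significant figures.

Joint likelihood of the signal pattern under each hypothesis:
  lateral movement: 0.14 × 0.55 = 0.077
  ransomware staging: 0.82 × 0.14 = 0.1148
Bayes factor = 0.077 / 0.1148 ≈ 0.671

0.671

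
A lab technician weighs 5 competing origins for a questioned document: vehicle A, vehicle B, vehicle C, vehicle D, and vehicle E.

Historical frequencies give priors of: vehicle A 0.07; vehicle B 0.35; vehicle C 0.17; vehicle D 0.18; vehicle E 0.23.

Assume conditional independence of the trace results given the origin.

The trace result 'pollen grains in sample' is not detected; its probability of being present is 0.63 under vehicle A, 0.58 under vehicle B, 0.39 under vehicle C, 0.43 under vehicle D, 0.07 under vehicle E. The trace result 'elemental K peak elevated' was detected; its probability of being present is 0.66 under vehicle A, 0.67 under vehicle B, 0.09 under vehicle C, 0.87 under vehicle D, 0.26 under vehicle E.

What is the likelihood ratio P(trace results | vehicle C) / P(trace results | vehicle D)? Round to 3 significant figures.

0.111

Joint likelihood of the trace result pattern under each hypothesis (using 1 − P(present | H) for each absent trace result):
  vehicle C: (1 − 0.39) × 0.09 = 0.0549
  vehicle D: (1 − 0.43) × 0.87 = 0.4959
Bayes factor = 0.0549 / 0.4959 ≈ 0.111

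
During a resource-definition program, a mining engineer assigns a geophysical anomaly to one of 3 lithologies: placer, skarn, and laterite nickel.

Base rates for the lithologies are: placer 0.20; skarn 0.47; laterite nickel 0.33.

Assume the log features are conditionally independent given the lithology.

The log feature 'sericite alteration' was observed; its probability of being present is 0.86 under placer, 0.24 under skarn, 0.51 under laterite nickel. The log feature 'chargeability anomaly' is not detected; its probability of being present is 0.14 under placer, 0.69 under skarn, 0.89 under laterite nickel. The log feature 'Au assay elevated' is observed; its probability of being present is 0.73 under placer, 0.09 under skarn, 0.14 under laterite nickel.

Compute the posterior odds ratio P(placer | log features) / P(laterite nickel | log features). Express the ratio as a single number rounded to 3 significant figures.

Posterior odds equal prior odds times the likelihood ratio; only the two competing hypotheses matter (using 1 − P(present | H) for each absent log feature).
  placer: 0.20 × 0.86 × (1 − 0.14) × 0.73 = 0.10798
  laterite nickel: 0.33 × 0.51 × (1 − 0.89) × 0.14 = 0.0025918
Odds(placer : laterite nickel) = 0.10798 / 0.0025918 ≈ 41.7.

41.7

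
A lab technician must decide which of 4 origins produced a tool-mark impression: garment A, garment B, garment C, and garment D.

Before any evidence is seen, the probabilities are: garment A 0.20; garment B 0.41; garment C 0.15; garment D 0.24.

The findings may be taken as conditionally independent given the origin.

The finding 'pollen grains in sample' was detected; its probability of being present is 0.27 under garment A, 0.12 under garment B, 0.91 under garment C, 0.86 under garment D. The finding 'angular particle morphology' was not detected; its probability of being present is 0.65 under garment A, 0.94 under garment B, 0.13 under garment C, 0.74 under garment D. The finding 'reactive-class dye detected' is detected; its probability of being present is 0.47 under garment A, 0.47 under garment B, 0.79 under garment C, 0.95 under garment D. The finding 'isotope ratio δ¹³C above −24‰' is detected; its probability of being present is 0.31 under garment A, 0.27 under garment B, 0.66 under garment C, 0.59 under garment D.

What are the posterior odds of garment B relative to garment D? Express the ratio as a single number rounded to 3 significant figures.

0.0125

Unnormalized posterior weight (prior times the finding likelihoods) for each of the two hypotheses (using 1 − P(present | H) for each absent finding):
  garment B: 0.41 × 0.12 × (1 − 0.94) × 0.47 × 0.27 = 0.00037461
  garment D: 0.24 × 0.86 × (1 − 0.74) × 0.95 × 0.59 = 0.030079
Odds(garment B : garment D) = 0.00037461 / 0.030079 ≈ 0.0125.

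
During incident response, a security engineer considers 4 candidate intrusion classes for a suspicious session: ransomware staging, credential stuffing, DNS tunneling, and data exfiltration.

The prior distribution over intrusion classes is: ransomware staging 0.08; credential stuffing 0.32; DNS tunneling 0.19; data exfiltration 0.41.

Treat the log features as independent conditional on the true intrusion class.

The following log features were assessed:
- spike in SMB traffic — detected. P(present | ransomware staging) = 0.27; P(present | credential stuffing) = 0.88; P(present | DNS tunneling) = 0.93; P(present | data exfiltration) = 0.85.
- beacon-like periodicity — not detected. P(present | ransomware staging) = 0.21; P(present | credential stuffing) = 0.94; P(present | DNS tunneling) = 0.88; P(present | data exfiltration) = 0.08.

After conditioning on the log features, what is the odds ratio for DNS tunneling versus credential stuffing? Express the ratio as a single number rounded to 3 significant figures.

The normalizing constant cancels in an odds ratio, so compute prior × likelihood for the two hypotheses only (using 1 − P(present | H) for each absent log feature):
  DNS tunneling: 0.19 × 0.93 × (1 − 0.88) = 0.021204
  credential stuffing: 0.32 × 0.88 × (1 − 0.94) = 0.016896
Posterior odds = 0.021204 / 0.016896 ≈ 1.25.

1.25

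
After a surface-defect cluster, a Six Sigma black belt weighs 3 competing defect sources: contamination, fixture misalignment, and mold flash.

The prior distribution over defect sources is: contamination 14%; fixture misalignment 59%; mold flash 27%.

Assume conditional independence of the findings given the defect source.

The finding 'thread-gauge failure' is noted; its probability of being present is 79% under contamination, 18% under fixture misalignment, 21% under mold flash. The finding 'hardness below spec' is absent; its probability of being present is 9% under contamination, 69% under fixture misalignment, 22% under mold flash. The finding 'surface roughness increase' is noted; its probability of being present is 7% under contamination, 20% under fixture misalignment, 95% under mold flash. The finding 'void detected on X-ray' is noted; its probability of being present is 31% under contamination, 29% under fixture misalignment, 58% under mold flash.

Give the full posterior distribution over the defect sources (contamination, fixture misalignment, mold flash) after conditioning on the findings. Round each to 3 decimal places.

0.077, 0.067, 0.856

Multiply each prior by the joint likelihood of the evidence pattern (using 1 − P(present | H) for each absent finding):
  contamination: 0.14 × 0.79 × (1 − 0.09) × 0.07 × 0.31 = 0.002184
  fixture misalignment: 0.59 × 0.18 × (1 − 0.69) × 0.20 × 0.29 = 0.0019095
  mold flash: 0.27 × 0.21 × (1 − 0.22) × 0.95 × 0.58 = 0.024369
Normalizing constant Z = 0.002184 + 0.0019095 + 0.024369 = 0.028462.
P(contamination | evidence) = 0.002184 / 0.028462 ≈ 0.077
P(fixture misalignment | evidence) = 0.0019095 / 0.028462 ≈ 0.067
P(mold flash | evidence) = 0.024369 / 0.028462 ≈ 0.856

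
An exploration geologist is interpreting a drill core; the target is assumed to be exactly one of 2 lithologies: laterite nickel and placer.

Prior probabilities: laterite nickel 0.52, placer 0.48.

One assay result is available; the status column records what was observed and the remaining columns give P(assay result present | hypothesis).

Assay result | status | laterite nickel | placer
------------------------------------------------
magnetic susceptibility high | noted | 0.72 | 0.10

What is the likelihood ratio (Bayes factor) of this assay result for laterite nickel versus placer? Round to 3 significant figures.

The Bayes factor is the ratio of the two likelihoods.
  laterite nickel: 0.72
  placer: 0.1
Bayes factor = 0.72 / 0.1 ≈ 7.20

7.20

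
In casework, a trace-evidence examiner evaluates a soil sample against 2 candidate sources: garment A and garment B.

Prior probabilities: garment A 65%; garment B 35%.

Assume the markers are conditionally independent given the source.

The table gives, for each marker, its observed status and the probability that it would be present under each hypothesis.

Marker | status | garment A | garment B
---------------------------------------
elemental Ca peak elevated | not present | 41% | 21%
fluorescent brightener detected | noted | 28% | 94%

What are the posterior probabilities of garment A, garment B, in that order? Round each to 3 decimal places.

0.292, 0.708

By Bayes' rule with conditional independence, the unnormalized weight for each hypothesis is prior × ∏ likelihoods (using 1 − P(present | H) for each absent marker):
  garment A: 0.65 × (1 − 0.41) × 0.28 = 0.10738
  garment B: 0.35 × (1 − 0.21) × 0.94 = 0.25991
The unnormalized weights sum to 0.36729.
P(garment A | evidence) = 0.10738 / 0.36729 ≈ 0.292
P(garment B | evidence) = 0.25991 / 0.36729 ≈ 0.708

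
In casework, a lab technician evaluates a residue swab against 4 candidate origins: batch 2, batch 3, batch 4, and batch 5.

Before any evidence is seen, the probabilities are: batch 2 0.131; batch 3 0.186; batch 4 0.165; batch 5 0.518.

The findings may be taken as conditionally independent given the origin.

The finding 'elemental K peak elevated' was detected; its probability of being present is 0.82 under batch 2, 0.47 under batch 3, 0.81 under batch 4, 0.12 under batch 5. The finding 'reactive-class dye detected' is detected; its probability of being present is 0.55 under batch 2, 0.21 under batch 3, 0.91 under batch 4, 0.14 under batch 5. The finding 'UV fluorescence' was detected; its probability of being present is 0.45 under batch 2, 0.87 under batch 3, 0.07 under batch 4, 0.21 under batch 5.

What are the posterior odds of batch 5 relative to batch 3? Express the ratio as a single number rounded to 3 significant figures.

The normalizing constant cancels in an odds ratio, so compute prior × likelihood for the two hypotheses only:
  batch 5: 0.518 × 0.12 × 0.14 × 0.21 = 0.0018275
  batch 3: 0.186 × 0.47 × 0.21 × 0.87 = 0.015972
Odds(batch 5 : batch 3) = 0.0018275 / 0.015972 ≈ 0.114.

0.114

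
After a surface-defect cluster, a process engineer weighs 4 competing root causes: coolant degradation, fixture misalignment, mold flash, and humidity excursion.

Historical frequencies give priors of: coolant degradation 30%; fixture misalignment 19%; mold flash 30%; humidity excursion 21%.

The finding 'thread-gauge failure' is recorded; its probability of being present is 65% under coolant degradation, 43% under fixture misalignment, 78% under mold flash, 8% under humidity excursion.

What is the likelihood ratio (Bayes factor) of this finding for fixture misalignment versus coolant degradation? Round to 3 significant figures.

The Bayes factor is the ratio of the two likelihoods.
  fixture misalignment: 0.43
  coolant degradation: 0.65
Bayes factor = 0.43 / 0.65 ≈ 0.662

0.662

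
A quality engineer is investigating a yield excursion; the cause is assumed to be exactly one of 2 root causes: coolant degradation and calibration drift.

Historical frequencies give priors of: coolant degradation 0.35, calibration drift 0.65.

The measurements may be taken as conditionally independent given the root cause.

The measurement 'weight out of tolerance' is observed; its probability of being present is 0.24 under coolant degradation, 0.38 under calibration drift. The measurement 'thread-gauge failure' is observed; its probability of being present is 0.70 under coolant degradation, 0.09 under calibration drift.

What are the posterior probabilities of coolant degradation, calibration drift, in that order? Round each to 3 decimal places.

For each hypothesis, the unnormalized posterior weight is prior × product of the measurement likelihoods:
  coolant degradation: 0.35 × 0.24 × 0.70 = 0.0588
  calibration drift: 0.65 × 0.38 × 0.09 = 0.02223
The unnormalized weights sum to 0.08103.
P(coolant degradation | evidence) = 0.0588 / 0.08103 ≈ 0.726
P(calibration drift | evidence) = 0.02223 / 0.08103 ≈ 0.274

0.726, 0.274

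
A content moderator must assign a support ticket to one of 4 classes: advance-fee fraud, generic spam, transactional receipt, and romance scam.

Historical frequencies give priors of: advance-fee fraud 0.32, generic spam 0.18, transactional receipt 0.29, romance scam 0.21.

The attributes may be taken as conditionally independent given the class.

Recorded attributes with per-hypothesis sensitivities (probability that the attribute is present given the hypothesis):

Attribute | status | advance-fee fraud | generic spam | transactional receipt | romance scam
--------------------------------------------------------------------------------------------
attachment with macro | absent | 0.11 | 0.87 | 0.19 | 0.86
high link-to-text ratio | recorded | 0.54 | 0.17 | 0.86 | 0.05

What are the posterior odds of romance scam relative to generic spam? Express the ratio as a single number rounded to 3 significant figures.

Posterior odds equal prior odds times the likelihood ratio; only the two competing hypotheses matter (using 1 − P(present | H) for each absent attribute).
  romance scam: 0.21 × (1 − 0.86) × 0.05 = 0.00147
  generic spam: 0.18 × (1 − 0.87) × 0.17 = 0.003978
Odds(romance scam : generic spam) = 0.00147 / 0.003978 ≈ 0.370.

0.370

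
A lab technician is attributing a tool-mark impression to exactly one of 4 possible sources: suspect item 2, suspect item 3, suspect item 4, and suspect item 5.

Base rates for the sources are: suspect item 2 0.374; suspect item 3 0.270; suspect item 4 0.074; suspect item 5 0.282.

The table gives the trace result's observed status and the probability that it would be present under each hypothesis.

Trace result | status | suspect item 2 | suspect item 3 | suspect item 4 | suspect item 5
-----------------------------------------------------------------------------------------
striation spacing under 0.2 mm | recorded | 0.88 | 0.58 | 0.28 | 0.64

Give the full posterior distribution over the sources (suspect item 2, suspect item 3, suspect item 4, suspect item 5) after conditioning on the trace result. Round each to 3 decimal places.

0.479, 0.228, 0.030, 0.263

Multiply each prior by the likelihood of the trace result:
  suspect item 2: 0.374 × 0.88 = 0.32912
  suspect item 3: 0.270 × 0.58 = 0.1566
  suspect item 4: 0.074 × 0.28 = 0.02072
  suspect item 5: 0.282 × 0.64 = 0.18048
Normalizing constant Z = 0.32912 + 0.1566 + 0.02072 + 0.18048 = 0.68692.
P(suspect item 2 | evidence) = 0.32912 / 0.68692 ≈ 0.479
P(suspect item 3 | evidence) = 0.1566 / 0.68692 ≈ 0.228
P(suspect item 4 | evidence) = 0.02072 / 0.68692 ≈ 0.030
P(suspect item 5 | evidence) = 0.18048 / 0.68692 ≈ 0.263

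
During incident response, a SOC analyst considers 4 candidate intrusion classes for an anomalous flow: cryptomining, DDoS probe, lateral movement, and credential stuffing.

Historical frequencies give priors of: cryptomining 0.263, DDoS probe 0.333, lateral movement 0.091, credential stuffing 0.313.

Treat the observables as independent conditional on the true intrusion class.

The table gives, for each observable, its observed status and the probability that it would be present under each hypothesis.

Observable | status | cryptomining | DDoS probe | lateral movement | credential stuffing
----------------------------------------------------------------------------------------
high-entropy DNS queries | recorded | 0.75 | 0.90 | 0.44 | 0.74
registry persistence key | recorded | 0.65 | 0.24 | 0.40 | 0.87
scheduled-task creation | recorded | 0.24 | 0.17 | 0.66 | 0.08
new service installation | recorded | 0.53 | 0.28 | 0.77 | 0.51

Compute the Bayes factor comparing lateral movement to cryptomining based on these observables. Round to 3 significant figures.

Joint likelihood of the observable pattern under each hypothesis:
  lateral movement: 0.44 × 0.40 × 0.66 × 0.77 = 0.089443
  cryptomining: 0.75 × 0.65 × 0.24 × 0.53 = 0.06201
Bayes factor = 0.089443 / 0.06201 ≈ 1.44

1.44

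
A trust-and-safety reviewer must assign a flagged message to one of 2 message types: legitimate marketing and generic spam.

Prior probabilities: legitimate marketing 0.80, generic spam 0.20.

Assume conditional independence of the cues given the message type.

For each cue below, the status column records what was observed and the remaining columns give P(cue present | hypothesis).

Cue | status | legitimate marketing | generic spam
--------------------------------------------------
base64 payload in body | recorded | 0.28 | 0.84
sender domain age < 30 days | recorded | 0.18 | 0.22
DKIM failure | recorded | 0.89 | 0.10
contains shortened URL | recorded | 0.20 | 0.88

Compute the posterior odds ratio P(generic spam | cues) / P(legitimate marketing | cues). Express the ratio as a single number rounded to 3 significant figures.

Posterior odds equal prior odds times the likelihood ratio; only the two competing hypotheses matter.
  generic spam: 0.20 × 0.84 × 0.22 × 0.10 × 0.88 = 0.0032525
  legitimate marketing: 0.80 × 0.28 × 0.18 × 0.89 × 0.20 = 0.007177
Odds(generic spam : legitimate marketing) = 0.0032525 / 0.007177 ≈ 0.453.

0.453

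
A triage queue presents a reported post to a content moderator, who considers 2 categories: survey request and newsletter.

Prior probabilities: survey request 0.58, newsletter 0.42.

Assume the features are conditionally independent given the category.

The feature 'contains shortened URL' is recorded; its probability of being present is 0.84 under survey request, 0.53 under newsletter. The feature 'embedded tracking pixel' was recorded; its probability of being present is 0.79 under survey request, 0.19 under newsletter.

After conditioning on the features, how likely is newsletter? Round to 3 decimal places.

Multiply each prior by the joint likelihood of the feature pattern:
  survey request: 0.58 × 0.84 × 0.79 = 0.38489
  newsletter: 0.42 × 0.53 × 0.19 = 0.042294
Marginal likelihood of the evidence = 0.42718.
P(newsletter | evidence) = 0.042294 / 0.42718 ≈ 0.099.

0.099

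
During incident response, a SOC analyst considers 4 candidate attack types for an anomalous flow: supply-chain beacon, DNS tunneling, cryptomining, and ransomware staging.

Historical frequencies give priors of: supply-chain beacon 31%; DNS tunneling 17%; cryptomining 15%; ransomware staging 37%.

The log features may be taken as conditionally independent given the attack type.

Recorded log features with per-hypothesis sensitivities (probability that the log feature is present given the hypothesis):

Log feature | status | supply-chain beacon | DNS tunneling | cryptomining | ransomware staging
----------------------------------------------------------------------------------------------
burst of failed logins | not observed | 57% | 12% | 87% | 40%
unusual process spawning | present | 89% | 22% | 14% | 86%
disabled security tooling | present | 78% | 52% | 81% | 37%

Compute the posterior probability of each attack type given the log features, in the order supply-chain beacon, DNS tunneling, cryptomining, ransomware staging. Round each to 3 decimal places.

0.507, 0.094, 0.012, 0.387

By Bayes' rule with conditional independence, the unnormalized weight for each hypothesis is prior × ∏ likelihoods (using 1 − P(present | H) for each absent log feature):
  supply-chain beacon: 0.31 × (1 − 0.57) × 0.89 × 0.78 = 0.092537
  DNS tunneling: 0.17 × (1 − 0.12) × 0.22 × 0.52 = 0.017114
  cryptomining: 0.15 × (1 − 0.87) × 0.14 × 0.81 = 0.0022113
  ransomware staging: 0.37 × (1 − 0.40) × 0.86 × 0.37 = 0.07064
Marginal likelihood of the evidence = 0.1825.
P(supply-chain beacon | evidence) = 0.092537 / 0.1825 ≈ 0.507
P(DNS tunneling | evidence) = 0.017114 / 0.1825 ≈ 0.094
P(cryptomining | evidence) = 0.0022113 / 0.1825 ≈ 0.012
P(ransomware staging | evidence) = 0.07064 / 0.1825 ≈ 0.387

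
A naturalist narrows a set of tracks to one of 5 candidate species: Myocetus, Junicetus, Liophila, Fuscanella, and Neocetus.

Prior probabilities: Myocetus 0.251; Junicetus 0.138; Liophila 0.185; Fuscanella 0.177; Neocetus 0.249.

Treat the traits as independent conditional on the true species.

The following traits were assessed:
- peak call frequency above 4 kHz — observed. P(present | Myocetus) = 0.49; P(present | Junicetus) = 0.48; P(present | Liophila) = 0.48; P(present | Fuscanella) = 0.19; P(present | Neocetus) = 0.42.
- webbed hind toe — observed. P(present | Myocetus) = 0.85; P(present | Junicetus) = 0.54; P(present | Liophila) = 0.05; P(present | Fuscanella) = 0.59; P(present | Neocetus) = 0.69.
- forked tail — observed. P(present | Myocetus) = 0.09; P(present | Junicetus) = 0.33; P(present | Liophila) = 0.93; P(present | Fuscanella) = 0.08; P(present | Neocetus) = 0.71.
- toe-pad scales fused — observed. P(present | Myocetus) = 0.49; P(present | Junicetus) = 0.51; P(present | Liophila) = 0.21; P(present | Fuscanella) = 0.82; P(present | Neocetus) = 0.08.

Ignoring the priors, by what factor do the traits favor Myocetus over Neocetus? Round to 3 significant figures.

The Bayes factor is the ratio of the joint likelihoods of the trait pattern under the two hypotheses.
  Myocetus: 0.49 × 0.85 × 0.09 × 0.49 = 0.018368
  Neocetus: 0.42 × 0.69 × 0.71 × 0.08 = 0.016461
Bayes factor = 0.018368 / 0.016461 ≈ 1.12

1.12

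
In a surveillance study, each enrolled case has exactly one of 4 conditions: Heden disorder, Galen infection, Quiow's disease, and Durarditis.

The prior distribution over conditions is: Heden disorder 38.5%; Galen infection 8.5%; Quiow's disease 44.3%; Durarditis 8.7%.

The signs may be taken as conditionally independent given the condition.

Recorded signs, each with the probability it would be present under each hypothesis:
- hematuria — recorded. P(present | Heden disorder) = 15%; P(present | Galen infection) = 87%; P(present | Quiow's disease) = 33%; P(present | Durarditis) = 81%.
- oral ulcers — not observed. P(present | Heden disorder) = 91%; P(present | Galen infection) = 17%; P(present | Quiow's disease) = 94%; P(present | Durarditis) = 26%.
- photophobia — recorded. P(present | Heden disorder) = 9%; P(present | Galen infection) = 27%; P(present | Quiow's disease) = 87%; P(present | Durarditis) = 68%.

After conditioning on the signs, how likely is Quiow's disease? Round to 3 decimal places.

Multiply each prior by the joint likelihood of the sign pattern (using 1 − P(present | H) for each absent sign):
  Heden disorder: 0.385 × 0.15 × (1 − 0.91) × 0.09 = 0.00046777
  Galen infection: 0.085 × 0.87 × (1 − 0.17) × 0.27 = 0.016572
  Quiow's disease: 0.443 × 0.33 × (1 − 0.94) × 0.87 = 0.0076311
  Durarditis: 0.087 × 0.81 × (1 − 0.26) × 0.68 = 0.035461
Marginal likelihood of the evidence = 0.060132.
P(Quiow's disease | evidence) = 0.0076311 / 0.060132 ≈ 0.127.

0.127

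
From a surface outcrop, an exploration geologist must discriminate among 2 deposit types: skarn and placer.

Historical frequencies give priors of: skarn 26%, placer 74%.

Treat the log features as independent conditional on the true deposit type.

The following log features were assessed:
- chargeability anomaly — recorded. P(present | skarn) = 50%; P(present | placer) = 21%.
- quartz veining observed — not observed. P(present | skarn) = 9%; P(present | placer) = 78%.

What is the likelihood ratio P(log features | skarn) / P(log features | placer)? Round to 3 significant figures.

9.85

The Bayes factor is the ratio of the joint likelihoods of the log feature pattern under the two hypotheses (using 1 − P(present | H) for each absent log feature).
  skarn: 0.50 × (1 − 0.09) = 0.455
  placer: 0.21 × (1 − 0.78) = 0.0462
Bayes factor = 0.455 / 0.0462 ≈ 9.85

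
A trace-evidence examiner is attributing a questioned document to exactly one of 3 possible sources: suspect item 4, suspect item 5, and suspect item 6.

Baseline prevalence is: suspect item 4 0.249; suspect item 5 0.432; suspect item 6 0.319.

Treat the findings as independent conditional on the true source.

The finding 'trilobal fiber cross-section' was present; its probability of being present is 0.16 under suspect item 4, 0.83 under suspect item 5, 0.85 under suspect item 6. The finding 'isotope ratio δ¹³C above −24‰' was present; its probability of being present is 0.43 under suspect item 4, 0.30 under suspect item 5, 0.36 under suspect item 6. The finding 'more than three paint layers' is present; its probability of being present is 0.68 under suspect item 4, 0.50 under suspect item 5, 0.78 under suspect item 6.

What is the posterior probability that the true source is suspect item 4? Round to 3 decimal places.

0.082

Multiply each prior by the joint likelihood of the evidence pattern:
  suspect item 4: 0.249 × 0.16 × 0.43 × 0.68 = 0.011649
  suspect item 5: 0.432 × 0.83 × 0.30 × 0.50 = 0.053784
  suspect item 6: 0.319 × 0.85 × 0.36 × 0.78 = 0.076139
Marginal likelihood of the evidence = 0.14157.
P(suspect item 4 | evidence) = 0.011649 / 0.14157 ≈ 0.082.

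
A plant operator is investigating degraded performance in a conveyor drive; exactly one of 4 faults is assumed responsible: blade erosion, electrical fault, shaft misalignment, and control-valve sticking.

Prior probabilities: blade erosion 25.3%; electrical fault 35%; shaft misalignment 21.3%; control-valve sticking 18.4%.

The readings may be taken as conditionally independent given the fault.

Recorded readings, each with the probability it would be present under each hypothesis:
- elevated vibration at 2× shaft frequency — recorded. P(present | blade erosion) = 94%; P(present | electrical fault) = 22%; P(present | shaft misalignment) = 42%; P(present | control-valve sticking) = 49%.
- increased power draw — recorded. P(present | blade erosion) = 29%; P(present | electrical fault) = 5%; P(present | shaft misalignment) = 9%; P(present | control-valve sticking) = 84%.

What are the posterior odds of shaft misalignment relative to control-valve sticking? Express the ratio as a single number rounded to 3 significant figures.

The normalizing constant cancels in an odds ratio, so compute prior × likelihood for the two hypotheses only:
  shaft misalignment: 0.213 × 0.42 × 0.09 = 0.0080514
  control-valve sticking: 0.184 × 0.49 × 0.84 = 0.075734
Odds(shaft misalignment : control-valve sticking) = 0.0080514 / 0.075734 ≈ 0.106.

0.106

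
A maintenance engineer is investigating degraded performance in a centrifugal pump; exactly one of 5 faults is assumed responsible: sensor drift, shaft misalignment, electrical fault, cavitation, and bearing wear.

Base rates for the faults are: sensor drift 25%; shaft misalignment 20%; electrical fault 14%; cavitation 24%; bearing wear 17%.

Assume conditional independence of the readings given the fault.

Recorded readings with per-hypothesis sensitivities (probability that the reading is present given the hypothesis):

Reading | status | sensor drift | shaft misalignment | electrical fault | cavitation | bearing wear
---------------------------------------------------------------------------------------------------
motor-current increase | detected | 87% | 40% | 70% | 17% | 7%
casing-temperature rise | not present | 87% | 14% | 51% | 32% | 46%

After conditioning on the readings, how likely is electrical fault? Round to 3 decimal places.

For each hypothesis, the unnormalized posterior weight is prior × product of the reading likelihoods (using 1 − P(present | H) for each absent reading):
  sensor drift: 0.25 × 0.87 × (1 − 0.87) = 0.028275
  shaft misalignment: 0.20 × 0.40 × (1 − 0.14) = 0.0688
  electrical fault: 0.14 × 0.70 × (1 − 0.51) = 0.04802
  cavitation: 0.24 × 0.17 × (1 − 0.32) = 0.027744
  bearing wear: 0.17 × 0.07 × (1 − 0.46) = 0.006426
Marginal likelihood of the evidence = 0.17927.
P(electrical fault | evidence) = 0.04802 / 0.17927 ≈ 0.268.

0.268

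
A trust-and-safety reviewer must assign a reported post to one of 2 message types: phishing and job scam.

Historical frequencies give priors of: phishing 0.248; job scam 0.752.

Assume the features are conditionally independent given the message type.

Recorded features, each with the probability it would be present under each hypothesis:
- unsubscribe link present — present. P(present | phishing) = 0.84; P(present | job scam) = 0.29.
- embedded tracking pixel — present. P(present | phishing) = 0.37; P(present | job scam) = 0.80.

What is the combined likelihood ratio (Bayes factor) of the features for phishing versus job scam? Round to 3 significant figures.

1.34

Take the product of per-feature likelihoods under each hypothesis, then divide.
  phishing: 0.84 × 0.37 = 0.3108
  job scam: 0.29 × 0.80 = 0.232
Bayes factor = 0.3108 / 0.232 ≈ 1.34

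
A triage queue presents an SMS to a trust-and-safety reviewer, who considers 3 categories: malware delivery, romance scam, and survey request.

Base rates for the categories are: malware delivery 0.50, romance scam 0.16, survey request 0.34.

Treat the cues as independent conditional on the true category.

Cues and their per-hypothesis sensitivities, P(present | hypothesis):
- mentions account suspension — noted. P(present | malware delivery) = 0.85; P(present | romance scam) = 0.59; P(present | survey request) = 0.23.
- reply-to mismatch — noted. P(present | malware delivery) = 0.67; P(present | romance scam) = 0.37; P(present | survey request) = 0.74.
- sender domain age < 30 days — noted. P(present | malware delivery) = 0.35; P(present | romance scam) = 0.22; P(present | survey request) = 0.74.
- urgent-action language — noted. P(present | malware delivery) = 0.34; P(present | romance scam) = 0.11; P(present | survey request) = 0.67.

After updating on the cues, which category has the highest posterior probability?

Multiply each prior by the joint likelihood of the cue pattern:
  malware delivery: 0.50 × 0.85 × 0.67 × 0.35 × 0.34 = 0.033885
  romance scam: 0.16 × 0.59 × 0.37 × 0.22 × 0.11 = 0.00084526
  survey request: 0.34 × 0.23 × 0.74 × 0.74 × 0.67 = 0.028691
Normalizing constant Z = 0.033885 + 0.00084526 + 0.028691 = 0.063421.
P(malware delivery | evidence) ≈ 0.033885 / 0.063421 ≈ 0.534
P(romance scam | evidence) ≈ 0.00084526 / 0.063421 ≈ 0.013
P(survey request | evidence) ≈ 0.028691 / 0.063421 ≈ 0.452
The largest is 0.534, so malware delivery is most probable.

malware delivery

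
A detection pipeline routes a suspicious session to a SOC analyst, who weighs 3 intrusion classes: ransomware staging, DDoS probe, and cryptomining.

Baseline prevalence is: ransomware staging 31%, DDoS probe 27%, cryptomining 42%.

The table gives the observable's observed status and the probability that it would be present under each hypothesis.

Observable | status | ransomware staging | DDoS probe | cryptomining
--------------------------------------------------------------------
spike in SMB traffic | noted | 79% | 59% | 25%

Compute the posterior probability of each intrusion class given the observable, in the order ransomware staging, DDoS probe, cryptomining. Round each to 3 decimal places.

0.481, 0.313, 0.206

By Bayes' rule, the unnormalized weight for each hypothesis is prior × likelihood:
  ransomware staging: 0.31 × 0.79 = 0.2449
  DDoS probe: 0.27 × 0.59 = 0.1593
  cryptomining: 0.42 × 0.25 = 0.105
Normalizing constant Z = 0.2449 + 0.1593 + 0.105 = 0.5092.
P(ransomware staging | evidence) = 0.2449 / 0.5092 ≈ 0.481
P(DDoS probe | evidence) = 0.1593 / 0.5092 ≈ 0.313
P(cryptomining | evidence) = 0.105 / 0.5092 ≈ 0.206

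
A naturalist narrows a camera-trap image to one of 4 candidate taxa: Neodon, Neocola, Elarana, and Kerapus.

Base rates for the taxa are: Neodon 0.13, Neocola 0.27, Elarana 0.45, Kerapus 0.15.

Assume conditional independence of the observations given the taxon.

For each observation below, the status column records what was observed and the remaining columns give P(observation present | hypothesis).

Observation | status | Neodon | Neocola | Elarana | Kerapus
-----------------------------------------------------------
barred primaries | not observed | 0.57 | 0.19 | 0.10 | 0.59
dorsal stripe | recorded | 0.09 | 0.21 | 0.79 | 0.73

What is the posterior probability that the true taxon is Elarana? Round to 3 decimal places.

0.769

By Bayes' rule with conditional independence, the unnormalized weight for each hypothesis is prior × ∏ likelihoods (using 1 − P(present | H) for each absent observation):
  Neodon: 0.13 × (1 − 0.57) × 0.09 = 0.005031
  Neocola: 0.27 × (1 − 0.19) × 0.21 = 0.045927
  Elarana: 0.45 × (1 − 0.10) × 0.79 = 0.31995
  Kerapus: 0.15 × (1 − 0.59) × 0.73 = 0.044895
Marginal likelihood of the evidence = 0.4158.
P(Elarana | evidence) = 0.31995 / 0.4158 ≈ 0.769.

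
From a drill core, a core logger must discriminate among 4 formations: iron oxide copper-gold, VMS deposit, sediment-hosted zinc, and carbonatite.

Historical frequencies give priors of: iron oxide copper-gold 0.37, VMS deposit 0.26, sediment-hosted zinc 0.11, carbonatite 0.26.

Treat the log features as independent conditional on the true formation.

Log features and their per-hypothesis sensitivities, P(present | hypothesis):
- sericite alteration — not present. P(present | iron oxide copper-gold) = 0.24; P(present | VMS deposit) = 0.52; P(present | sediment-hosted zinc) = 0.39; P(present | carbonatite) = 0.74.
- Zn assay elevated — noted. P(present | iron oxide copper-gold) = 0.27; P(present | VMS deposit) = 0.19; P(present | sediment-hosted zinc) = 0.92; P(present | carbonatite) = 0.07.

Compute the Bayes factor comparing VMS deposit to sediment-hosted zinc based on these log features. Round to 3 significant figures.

0.163

Joint likelihood of the log feature pattern under each hypothesis (using 1 − P(present | H) for each absent log feature):
  VMS deposit: (1 − 0.52) × 0.19 = 0.0912
  sediment-hosted zinc: (1 − 0.39) × 0.92 = 0.5612
Bayes factor = 0.0912 / 0.5612 ≈ 0.163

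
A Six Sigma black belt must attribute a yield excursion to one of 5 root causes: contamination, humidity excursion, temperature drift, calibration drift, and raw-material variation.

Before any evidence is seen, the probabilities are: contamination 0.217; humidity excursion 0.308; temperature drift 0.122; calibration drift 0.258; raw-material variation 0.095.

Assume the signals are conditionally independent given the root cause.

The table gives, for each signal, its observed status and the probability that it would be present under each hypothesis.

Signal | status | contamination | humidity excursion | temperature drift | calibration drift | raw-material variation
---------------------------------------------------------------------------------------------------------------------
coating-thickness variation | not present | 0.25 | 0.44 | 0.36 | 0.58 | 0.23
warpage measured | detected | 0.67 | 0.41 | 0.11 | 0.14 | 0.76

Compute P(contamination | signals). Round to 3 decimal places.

0.421

For each hypothesis, the unnormalized posterior weight is prior × product of the signal likelihoods (using 1 − P(present | H) for each absent signal):
  contamination: 0.217 × (1 − 0.25) × 0.67 = 0.10904
  humidity excursion: 0.308 × (1 − 0.44) × 0.41 = 0.070717
  temperature drift: 0.122 × (1 − 0.36) × 0.11 = 0.0085888
  calibration drift: 0.258 × (1 − 0.58) × 0.14 = 0.01517
  raw-material variation: 0.095 × (1 − 0.23) × 0.76 = 0.055594
Normalizing constant Z = 0.10904 + 0.070717 + 0.0085888 + 0.01517 + 0.055594 = 0.25911.
P(contamination | evidence) = 0.10904 / 0.25911 ≈ 0.421.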